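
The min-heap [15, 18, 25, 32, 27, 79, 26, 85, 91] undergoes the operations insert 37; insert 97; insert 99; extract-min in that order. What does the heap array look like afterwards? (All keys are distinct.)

[18, 27, 25, 32, 37, 79, 26, 85, 91, 99, 97]

insert 37:
  append 37 at index 9 → [15, 18, 25, 32, 27, 79, 26, 85, 91, 37] (no swap needed)
insert 97:
  append 97 at index 10 → [15, 18, 25, 32, 27, 79, 26, 85, 91, 37, 97] (no swap needed)
insert 99:
  append 99 at index 11 → [15, 18, 25, 32, 27, 79, 26, 85, 91, 37, 97, 99] (no swap needed)
extract-min → returns 15:
  remove root 15; move last element 99 to root → [99, 18, 25, 32, 27, 79, 26, 85, 91, 37, 97]
  99 vs smaller child 18 at index 1, swap → [18, 99, 25, 32, 27, 79, 26, 85, 91, 37, 97]
  99 vs smaller child 27 at index 4, swap → [18, 27, 25, 32, 99, 79, 26, 85, 91, 37, 97]
  99 vs smaller child 37 at index 9, swap → [18, 27, 25, 32, 37, 79, 26, 85, 91, 99, 97]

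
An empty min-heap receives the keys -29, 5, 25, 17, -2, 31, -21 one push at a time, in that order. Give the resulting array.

Insert -29:
  append -29 at index 0 → [-29] (no swap needed)
Insert 5:
  append 5 at index 1 → [-29, 5] (no swap needed)
Insert 25:
  append 25 at index 2 → [-29, 5, 25] (no swap needed)
Insert 17:
  append 17 at index 3 → [-29, 5, 25, 17] (no swap needed)
Insert -2:
  append -2 at index 4 → [-29, 5, 25, 17, -2]
  -2 < parent 5 at index 1, swap → [-29, -2, 25, 17, 5]
Insert 31:
  append 31 at index 5 → [-29, -2, 25, 17, 5, 31] (no swap needed)
Insert -21:
  append -21 at index 6 → [-29, -2, 25, 17, 5, 31, -21]
  -21 < parent 25 at index 2, swap → [-29, -2, -21, 17, 5, 31, 25]

[-29, -2, -21, 17, 5, 31, 25]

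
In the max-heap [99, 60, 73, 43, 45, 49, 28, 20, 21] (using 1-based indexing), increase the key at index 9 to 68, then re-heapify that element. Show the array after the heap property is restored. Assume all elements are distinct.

[99, 68, 73, 60, 45, 49, 28, 20, 43]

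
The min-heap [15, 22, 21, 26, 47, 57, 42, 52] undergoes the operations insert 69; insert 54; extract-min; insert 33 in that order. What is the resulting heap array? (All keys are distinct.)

insert 69:
  append 69 at index 8 → [15, 22, 21, 26, 47, 57, 42, 52, 69] (no swap needed)
insert 54:
  append 54 at index 9 → [15, 22, 21, 26, 47, 57, 42, 52, 69, 54] (no swap needed)
extract-min → returns 15:
  remove root 15; move last element 54 to root → [54, 22, 21, 26, 47, 57, 42, 52, 69]
  54 vs smaller child 21 at index 2, swap → [21, 22, 54, 26, 47, 57, 42, 52, 69]
  54 vs smaller child 42 at index 6, swap → [21, 22, 42, 26, 47, 57, 54, 52, 69]
insert 33:
  append 33 at index 9 → [21, 22, 42, 26, 47, 57, 54, 52, 69, 33]
  33 < parent 47 at index 4, swap → [21, 22, 42, 26, 33, 57, 54, 52, 69, 47]

[21, 22, 42, 26, 33, 57, 54, 52, 69, 47]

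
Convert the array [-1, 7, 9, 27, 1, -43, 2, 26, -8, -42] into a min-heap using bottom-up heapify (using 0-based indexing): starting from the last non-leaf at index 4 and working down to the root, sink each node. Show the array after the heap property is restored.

sift down from index 4:
  1 vs only child -42 at index 9, swap → [-1, 7, 9, 27, -42, -43, 2, 26, -8, 1]
sift down from index 3:
  27 vs smaller child -8 at index 8, swap → [-1, 7, 9, -8, -42, -43, 2, 26, 27, 1]
sift down from index 2:
  9 vs smaller child -43 at index 5, swap → [-1, 7, -43, -8, -42, 9, 2, 26, 27, 1]
sift down from index 1:
  7 vs smaller child -42 at index 4, swap → [-1, -42, -43, -8, 7, 9, 2, 26, 27, 1]
  7 vs only child 1 at index 9, swap → [-1, -42, -43, -8, 1, 9, 2, 26, 27, 7]
sift down from index 0:
  -1 vs smaller child -43 at index 2, swap → [-43, -42, -1, -8, 1, 9, 2, 26, 27, 7]

[-43, -42, -1, -8, 1, 9, 2, 26, 27, 7]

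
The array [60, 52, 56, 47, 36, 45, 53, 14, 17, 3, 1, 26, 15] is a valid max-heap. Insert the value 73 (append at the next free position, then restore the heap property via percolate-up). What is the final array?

append 73 at index 13 → [60, 52, 56, 47, 36, 45, 53, 14, 17, 3, 1, 26, 15, 73]
73 > parent 53 at index 6, swap → [60, 52, 56, 47, 36, 45, 73, 14, 17, 3, 1, 26, 15, 53]
73 > parent 56 at index 2, swap → [60, 52, 73, 47, 36, 45, 56, 14, 17, 3, 1, 26, 15, 53]
73 > parent 60 at index 0, swap → [73, 52, 60, 47, 36, 45, 56, 14, 17, 3, 1, 26, 15, 53]

[73, 52, 60, 47, 36, 45, 56, 14, 17, 3, 1, 26, 15, 53]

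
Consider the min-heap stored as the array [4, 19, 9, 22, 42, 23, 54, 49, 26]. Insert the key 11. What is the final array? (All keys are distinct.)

append 11 at index 9 → [4, 19, 9, 22, 42, 23, 54, 49, 26, 11]
11 < parent 42 at index 4, swap → [4, 19, 9, 22, 11, 23, 54, 49, 26, 42]
11 < parent 19 at index 1, swap → [4, 11, 9, 22, 19, 23, 54, 49, 26, 42]

[4, 11, 9, 22, 19, 23, 54, 49, 26, 42]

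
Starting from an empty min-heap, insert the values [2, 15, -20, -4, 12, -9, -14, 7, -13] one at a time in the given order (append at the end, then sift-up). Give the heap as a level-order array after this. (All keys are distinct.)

[-20, -13, -14, -4, 12, 2, -9, 15, 7]

Insert 2:
  append 2 at index 0 → [2] (no swap needed)
Insert 15:
  append 15 at index 1 → [2, 15] (no swap needed)
Insert -20:
  append -20 at index 2 → [2, 15, -20]
  -20 < parent 2 at index 0, swap → [-20, 15, 2]
Insert -4:
  append -4 at index 3 → [-20, 15, 2, -4]
  -4 < parent 15 at index 1, swap → [-20, -4, 2, 15]
Insert 12:
  append 12 at index 4 → [-20, -4, 2, 15, 12] (no swap needed)
Insert -9:
  append -9 at index 5 → [-20, -4, 2, 15, 12, -9]
  -9 < parent 2 at index 2, swap → [-20, -4, -9, 15, 12, 2]
Insert -14:
  append -14 at index 6 → [-20, -4, -9, 15, 12, 2, -14]
  -14 < parent -9 at index 2, swap → [-20, -4, -14, 15, 12, 2, -9]
Insert 7:
  append 7 at index 7 → [-20, -4, -14, 15, 12, 2, -9, 7]
  7 < parent 15 at index 3, swap → [-20, -4, -14, 7, 12, 2, -9, 15]
Insert -13:
  append -13 at index 8 → [-20, -4, -14, 7, 12, 2, -9, 15, -13]
  -13 < parent 7 at index 3, swap → [-20, -4, -14, -13, 12, 2, -9, 15, 7]
  -13 < parent -4 at index 1, swap → [-20, -13, -14, -4, 12, 2, -9, 15, 7]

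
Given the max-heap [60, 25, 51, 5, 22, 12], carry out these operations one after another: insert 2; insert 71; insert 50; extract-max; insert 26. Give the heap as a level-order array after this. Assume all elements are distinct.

[60, 50, 51, 26, 22, 12, 2, 5, 25]

insert 2:
  append 2 at index 6 → [60, 25, 51, 5, 22, 12, 2] (no swap needed)
insert 71:
  append 71 at index 7 → [60, 25, 51, 5, 22, 12, 2, 71]
  71 > parent 5 at index 3, swap → [60, 25, 51, 71, 22, 12, 2, 5]
  71 > parent 25 at index 1, swap → [60, 71, 51, 25, 22, 12, 2, 5]
  71 > parent 60 at index 0, swap → [71, 60, 51, 25, 22, 12, 2, 5]
insert 50:
  append 50 at index 8 → [71, 60, 51, 25, 22, 12, 2, 5, 50]
  50 > parent 25 at index 3, swap → [71, 60, 51, 50, 22, 12, 2, 5, 25]
extract-max → returns 71:
  remove root 71; move last element 25 to root → [25, 60, 51, 50, 22, 12, 2, 5]
  25 vs larger child 60 at index 1, swap → [60, 25, 51, 50, 22, 12, 2, 5]
  25 vs larger child 50 at index 3, swap → [60, 50, 51, 25, 22, 12, 2, 5]
insert 26:
  append 26 at index 8 → [60, 50, 51, 25, 22, 12, 2, 5, 26]
  26 > parent 25 at index 3, swap → [60, 50, 51, 26, 22, 12, 2, 5, 25]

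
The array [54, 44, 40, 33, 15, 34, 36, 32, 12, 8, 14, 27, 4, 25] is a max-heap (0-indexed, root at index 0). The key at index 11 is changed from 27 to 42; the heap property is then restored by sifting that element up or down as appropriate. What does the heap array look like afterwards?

set index 11 from 27 to 42 → [54, 44, 40, 33, 15, 34, 36, 32, 12, 8, 14, 42, 4, 25]
42 > parent 34 at index 5, swap → [54, 44, 40, 33, 15, 42, 36, 32, 12, 8, 14, 34, 4, 25]
42 > parent 40 at index 2, swap → [54, 44, 42, 33, 15, 40, 36, 32, 12, 8, 14, 34, 4, 25]

[54, 44, 42, 33, 15, 40, 36, 32, 12, 8, 14, 34, 4, 25]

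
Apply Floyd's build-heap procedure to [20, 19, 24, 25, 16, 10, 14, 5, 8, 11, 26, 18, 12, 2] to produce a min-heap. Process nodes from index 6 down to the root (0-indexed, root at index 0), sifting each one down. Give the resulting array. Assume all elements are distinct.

sift down from index 6:
  14 vs only child 2 at index 13, swap → [20, 19, 24, 25, 16, 10, 2, 5, 8, 11, 26, 18, 12, 14]
sift down from index 5: already satisfies heap property
sift down from index 4:
  16 vs smaller child 11 at index 9, swap → [20, 19, 24, 25, 11, 10, 2, 5, 8, 16, 26, 18, 12, 14]
sift down from index 3:
  25 vs smaller child 5 at index 7, swap → [20, 19, 24, 5, 11, 10, 2, 25, 8, 16, 26, 18, 12, 14]
sift down from index 2:
  24 vs smaller child 2 at index 6, swap → [20, 19, 2, 5, 11, 10, 24, 25, 8, 16, 26, 18, 12, 14]
  24 vs only child 14 at index 13, swap → [20, 19, 2, 5, 11, 10, 14, 25, 8, 16, 26, 18, 12, 24]
sift down from index 1:
  19 vs smaller child 5 at index 3, swap → [20, 5, 2, 19, 11, 10, 14, 25, 8, 16, 26, 18, 12, 24]
  19 vs smaller child 8 at index 8, swap → [20, 5, 2, 8, 11, 10, 14, 25, 19, 16, 26, 18, 12, 24]
sift down from index 0:
  20 vs smaller child 2 at index 2, swap → [2, 5, 20, 8, 11, 10, 14, 25, 19, 16, 26, 18, 12, 24]
  20 vs smaller child 10 at index 5, swap → [2, 5, 10, 8, 11, 20, 14, 25, 19, 16, 26, 18, 12, 24]
  20 vs smaller child 12 at index 12, swap → [2, 5, 10, 8, 11, 12, 14, 25, 19, 16, 26, 18, 20, 24]

[2, 5, 10, 8, 11, 12, 14, 25, 19, 16, 26, 18, 20, 24]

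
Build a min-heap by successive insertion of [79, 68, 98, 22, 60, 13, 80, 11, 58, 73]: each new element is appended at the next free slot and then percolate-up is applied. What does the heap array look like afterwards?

Insert 79:
  append 79 at index 0 → [79] (no swap needed)
Insert 68:
  append 68 at index 1 → [79, 68]
  68 < parent 79 at index 0, swap → [68, 79]
Insert 98:
  append 98 at index 2 → [68, 79, 98] (no swap needed)
Insert 22:
  append 22 at index 3 → [68, 79, 98, 22]
  22 < parent 79 at index 1, swap → [68, 22, 98, 79]
  22 < parent 68 at index 0, swap → [22, 68, 98, 79]
Insert 60:
  append 60 at index 4 → [22, 68, 98, 79, 60]
  60 < parent 68 at index 1, swap → [22, 60, 98, 79, 68]
Insert 13:
  append 13 at index 5 → [22, 60, 98, 79, 68, 13]
  13 < parent 98 at index 2, swap → [22, 60, 13, 79, 68, 98]
  13 < parent 22 at index 0, swap → [13, 60, 22, 79, 68, 98]
Insert 80:
  append 80 at index 6 → [13, 60, 22, 79, 68, 98, 80] (no swap needed)
Insert 11:
  append 11 at index 7 → [13, 60, 22, 79, 68, 98, 80, 11]
  11 < parent 79 at index 3, swap → [13, 60, 22, 11, 68, 98, 80, 79]
  11 < parent 60 at index 1, swap → [13, 11, 22, 60, 68, 98, 80, 79]
  11 < parent 13 at index 0, swap → [11, 13, 22, 60, 68, 98, 80, 79]
Insert 58:
  append 58 at index 8 → [11, 13, 22, 60, 68, 98, 80, 79, 58]
  58 < parent 60 at index 3, swap → [11, 13, 22, 58, 68, 98, 80, 79, 60]
Insert 73:
  append 73 at index 9 → [11, 13, 22, 58, 68, 98, 80, 79, 60, 73] (no swap needed)

[11, 13, 22, 58, 68, 98, 80, 79, 60, 73]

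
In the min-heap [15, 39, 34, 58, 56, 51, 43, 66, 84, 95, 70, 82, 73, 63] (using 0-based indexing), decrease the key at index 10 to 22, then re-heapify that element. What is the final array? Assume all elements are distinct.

set index 10 from 70 to 22 → [15, 39, 34, 58, 56, 51, 43, 66, 84, 95, 22, 82, 73, 63]
22 < parent 56 at index 4, swap → [15, 39, 34, 58, 22, 51, 43, 66, 84, 95, 56, 82, 73, 63]
22 < parent 39 at index 1, swap → [15, 22, 34, 58, 39, 51, 43, 66, 84, 95, 56, 82, 73, 63]

[15, 22, 34, 58, 39, 51, 43, 66, 84, 95, 56, 82, 73, 63]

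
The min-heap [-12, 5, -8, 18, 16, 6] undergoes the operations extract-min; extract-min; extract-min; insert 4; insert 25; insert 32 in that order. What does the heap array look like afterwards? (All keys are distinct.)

extract-min → returns -12:
  remove root -12; move last element 6 to root → [6, 5, -8, 18, 16]
  6 vs smaller child -8 at index 2, swap → [-8, 5, 6, 18, 16]
extract-min → returns -8:
  remove root -8; move last element 16 to root → [16, 5, 6, 18]
  16 vs smaller child 5 at index 1, swap → [5, 16, 6, 18]
extract-min → returns 5:
  remove root 5; move last element 18 to root → [18, 16, 6]
  18 vs smaller child 6 at index 2, swap → [6, 16, 18]
insert 4:
  append 4 at index 3 → [6, 16, 18, 4]
  4 < parent 16 at index 1, swap → [6, 4, 18, 16]
  4 < parent 6 at index 0, swap → [4, 6, 18, 16]
insert 25:
  append 25 at index 4 → [4, 6, 18, 16, 25] (no swap needed)
insert 32:
  append 32 at index 5 → [4, 6, 18, 16, 25, 32] (no swap needed)

[4, 6, 18, 16, 25, 32]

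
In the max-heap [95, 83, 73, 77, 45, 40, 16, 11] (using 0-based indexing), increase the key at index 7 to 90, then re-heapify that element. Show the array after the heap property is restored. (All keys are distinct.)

[95, 90, 73, 83, 45, 40, 16, 77]

set index 7 from 11 to 90 → [95, 83, 73, 77, 45, 40, 16, 90]
90 > parent 77 at index 3, swap → [95, 83, 73, 90, 45, 40, 16, 77]
90 > parent 83 at index 1, swap → [95, 90, 73, 83, 45, 40, 16, 77]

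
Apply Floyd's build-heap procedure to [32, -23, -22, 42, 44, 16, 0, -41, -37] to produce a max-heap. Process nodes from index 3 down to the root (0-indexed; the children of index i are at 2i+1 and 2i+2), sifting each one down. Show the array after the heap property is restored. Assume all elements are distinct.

[44, 42, 16, 32, -23, -22, 0, -41, -37]

sift down from index 3: already satisfies heap property
sift down from index 2:
  -22 vs larger child 16 at index 5, swap → [32, -23, 16, 42, 44, -22, 0, -41, -37]
sift down from index 1:
  -23 vs larger child 44 at index 4, swap → [32, 44, 16, 42, -23, -22, 0, -41, -37]
sift down from index 0:
  32 vs larger child 44 at index 1, swap → [44, 32, 16, 42, -23, -22, 0, -41, -37]
  32 vs larger child 42 at index 3, swap → [44, 42, 16, 32, -23, -22, 0, -41, -37]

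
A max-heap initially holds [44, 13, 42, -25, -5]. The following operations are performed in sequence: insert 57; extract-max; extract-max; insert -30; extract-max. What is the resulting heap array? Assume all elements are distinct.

[13, -25, -5, -30]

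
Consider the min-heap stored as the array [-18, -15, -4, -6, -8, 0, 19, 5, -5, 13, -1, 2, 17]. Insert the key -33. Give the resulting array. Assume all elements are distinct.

append -33 at index 13 → [-18, -15, -4, -6, -8, 0, 19, 5, -5, 13, -1, 2, 17, -33]
-33 < parent 19 at index 6, swap → [-18, -15, -4, -6, -8, 0, -33, 5, -5, 13, -1, 2, 17, 19]
-33 < parent -4 at index 2, swap → [-18, -15, -33, -6, -8, 0, -4, 5, -5, 13, -1, 2, 17, 19]
-33 < parent -18 at index 0, swap → [-33, -15, -18, -6, -8, 0, -4, 5, -5, 13, -1, 2, 17, 19]

[-33, -15, -18, -6, -8, 0, -4, 5, -5, 13, -1, 2, 17, 19]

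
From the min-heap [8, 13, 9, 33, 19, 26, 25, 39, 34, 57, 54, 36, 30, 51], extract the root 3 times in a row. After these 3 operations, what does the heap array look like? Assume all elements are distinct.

extract-min #1 returns 8:
  remove root 8; move last element 51 to root → [51, 13, 9, 33, 19, 26, 25, 39, 34, 57, 54, 36, 30]
  51 vs smaller child 9 at index 2, swap → [9, 13, 51, 33, 19, 26, 25, 39, 34, 57, 54, 36, 30]
  51 vs smaller child 25 at index 6, swap → [9, 13, 25, 33, 19, 26, 51, 39, 34, 57, 54, 36, 30]
extract-min #2 returns 9:
  remove root 9; move last element 30 to root → [30, 13, 25, 33, 19, 26, 51, 39, 34, 57, 54, 36]
  30 vs smaller child 13 at index 1, swap → [13, 30, 25, 33, 19, 26, 51, 39, 34, 57, 54, 36]
  30 vs smaller child 19 at index 4, swap → [13, 19, 25, 33, 30, 26, 51, 39, 34, 57, 54, 36]
extract-min #3 returns 13:
  remove root 13; move last element 36 to root → [36, 19, 25, 33, 30, 26, 51, 39, 34, 57, 54]
  36 vs smaller child 19 at index 1, swap → [19, 36, 25, 33, 30, 26, 51, 39, 34, 57, 54]
  36 vs smaller child 30 at index 4, swap → [19, 30, 25, 33, 36, 26, 51, 39, 34, 57, 54]

[19, 30, 25, 33, 36, 26, 51, 39, 34, 57, 54]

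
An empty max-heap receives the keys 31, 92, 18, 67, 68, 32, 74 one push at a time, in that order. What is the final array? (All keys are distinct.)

[92, 68, 74, 31, 67, 18, 32]

Insert 31:
  append 31 at index 0 → [31] (no swap needed)
Insert 92:
  append 92 at index 1 → [31, 92]
  92 > parent 31 at index 0, swap → [92, 31]
Insert 18:
  append 18 at index 2 → [92, 31, 18] (no swap needed)
Insert 67:
  append 67 at index 3 → [92, 31, 18, 67]
  67 > parent 31 at index 1, swap → [92, 67, 18, 31]
Insert 68:
  append 68 at index 4 → [92, 67, 18, 31, 68]
  68 > parent 67 at index 1, swap → [92, 68, 18, 31, 67]
Insert 32:
  append 32 at index 5 → [92, 68, 18, 31, 67, 32]
  32 > parent 18 at index 2, swap → [92, 68, 32, 31, 67, 18]
Insert 74:
  append 74 at index 6 → [92, 68, 32, 31, 67, 18, 74]
  74 > parent 32 at index 2, swap → [92, 68, 74, 31, 67, 18, 32]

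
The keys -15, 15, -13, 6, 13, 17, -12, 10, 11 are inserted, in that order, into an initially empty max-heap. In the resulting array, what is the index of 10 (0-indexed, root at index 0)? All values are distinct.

Insert -15:
  append -15 at index 0 → [-15] (no swap needed)
Insert 15:
  append 15 at index 1 → [-15, 15]
  15 > parent -15 at index 0, swap → [15, -15]
Insert -13:
  append -13 at index 2 → [15, -15, -13] (no swap needed)
Insert 6:
  append 6 at index 3 → [15, -15, -13, 6]
  6 > parent -15 at index 1, swap → [15, 6, -13, -15]
Insert 13:
  append 13 at index 4 → [15, 6, -13, -15, 13]
  13 > parent 6 at index 1, swap → [15, 13, -13, -15, 6]
Insert 17:
  append 17 at index 5 → [15, 13, -13, -15, 6, 17]
  17 > parent -13 at index 2, swap → [15, 13, 17, -15, 6, -13]
  17 > parent 15 at index 0, swap → [17, 13, 15, -15, 6, -13]
Insert -12:
  append -12 at index 6 → [17, 13, 15, -15, 6, -13, -12] (no swap needed)
Insert 10:
  append 10 at index 7 → [17, 13, 15, -15, 6, -13, -12, 10]
  10 > parent -15 at index 3, swap → [17, 13, 15, 10, 6, -13, -12, -15]
Insert 11:
  append 11 at index 8 → [17, 13, 15, 10, 6, -13, -12, -15, 11]
  11 > parent 10 at index 3, swap → [17, 13, 15, 11, 6, -13, -12, -15, 10]
resulting array: [17, 13, 15, 11, 6, -13, -12, -15, 10]

8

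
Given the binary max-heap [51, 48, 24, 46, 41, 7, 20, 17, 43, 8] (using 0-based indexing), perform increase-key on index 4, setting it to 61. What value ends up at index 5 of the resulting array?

set index 4 from 41 to 61 → [51, 48, 24, 46, 61, 7, 20, 17, 43, 8]
61 > parent 48 at index 1, swap → [51, 61, 24, 46, 48, 7, 20, 17, 43, 8]
61 > parent 51 at index 0, swap → [61, 51, 24, 46, 48, 7, 20, 17, 43, 8]
resulting array: [61, 51, 24, 46, 48, 7, 20, 17, 43, 8]

7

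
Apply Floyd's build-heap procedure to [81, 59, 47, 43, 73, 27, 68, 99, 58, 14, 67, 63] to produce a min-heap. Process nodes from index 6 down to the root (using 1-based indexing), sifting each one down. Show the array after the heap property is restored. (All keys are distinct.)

[14, 43, 27, 58, 59, 47, 68, 99, 81, 73, 67, 63]

sift down from index 6: already satisfies heap property
sift down from index 5:
  73 vs smaller child 14 at index 10, swap → [81, 59, 47, 43, 14, 27, 68, 99, 58, 73, 67, 63]
sift down from index 4: already satisfies heap property
sift down from index 3:
  47 vs smaller child 27 at index 6, swap → [81, 59, 27, 43, 14, 47, 68, 99, 58, 73, 67, 63]
sift down from index 2:
  59 vs smaller child 14 at index 5, swap → [81, 14, 27, 43, 59, 47, 68, 99, 58, 73, 67, 63]
sift down from index 1:
  81 vs smaller child 14 at index 2, swap → [14, 81, 27, 43, 59, 47, 68, 99, 58, 73, 67, 63]
  81 vs smaller child 43 at index 4, swap → [14, 43, 27, 81, 59, 47, 68, 99, 58, 73, 67, 63]
  81 vs smaller child 58 at index 9, swap → [14, 43, 27, 58, 59, 47, 68, 99, 81, 73, 67, 63]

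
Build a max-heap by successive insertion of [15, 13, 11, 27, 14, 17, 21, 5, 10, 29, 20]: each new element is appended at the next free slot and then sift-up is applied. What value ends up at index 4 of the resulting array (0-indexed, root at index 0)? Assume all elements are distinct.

20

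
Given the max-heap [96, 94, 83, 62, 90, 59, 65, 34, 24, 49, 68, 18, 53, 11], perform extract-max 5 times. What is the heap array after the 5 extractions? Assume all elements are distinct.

[65, 62, 59, 34, 53, 49, 18, 11, 24]

extract-max #1 returns 96:
  remove root 96; move last element 11 to root → [11, 94, 83, 62, 90, 59, 65, 34, 24, 49, 68, 18, 53]
  11 vs larger child 94 at index 1, swap → [94, 11, 83, 62, 90, 59, 65, 34, 24, 49, 68, 18, 53]
  11 vs larger child 90 at index 4, swap → [94, 90, 83, 62, 11, 59, 65, 34, 24, 49, 68, 18, 53]
  11 vs larger child 68 at index 10, swap → [94, 90, 83, 62, 68, 59, 65, 34, 24, 49, 11, 18, 53]
extract-max #2 returns 94:
  remove root 94; move last element 53 to root → [53, 90, 83, 62, 68, 59, 65, 34, 24, 49, 11, 18]
  53 vs larger child 90 at index 1, swap → [90, 53, 83, 62, 68, 59, 65, 34, 24, 49, 11, 18]
  53 vs larger child 68 at index 4, swap → [90, 68, 83, 62, 53, 59, 65, 34, 24, 49, 11, 18]
extract-max #3 returns 90:
  remove root 90; move last element 18 to root → [18, 68, 83, 62, 53, 59, 65, 34, 24, 49, 11]
  18 vs larger child 83 at index 2, swap → [83, 68, 18, 62, 53, 59, 65, 34, 24, 49, 11]
  18 vs larger child 65 at index 6, swap → [83, 68, 65, 62, 53, 59, 18, 34, 24, 49, 11]
extract-max #4 returns 83:
  remove root 83; move last element 11 to root → [11, 68, 65, 62, 53, 59, 18, 34, 24, 49]
  11 vs larger child 68 at index 1, swap → [68, 11, 65, 62, 53, 59, 18, 34, 24, 49]
  11 vs larger child 62 at index 3, swap → [68, 62, 65, 11, 53, 59, 18, 34, 24, 49]
  11 vs larger child 34 at index 7, swap → [68, 62, 65, 34, 53, 59, 18, 11, 24, 49]
extract-max #5 returns 68:
  remove root 68; move last element 49 to root → [49, 62, 65, 34, 53, 59, 18, 11, 24]
  49 vs larger child 65 at index 2, swap → [65, 62, 49, 34, 53, 59, 18, 11, 24]
  49 vs larger child 59 at index 5, swap → [65, 62, 59, 34, 53, 49, 18, 11, 24]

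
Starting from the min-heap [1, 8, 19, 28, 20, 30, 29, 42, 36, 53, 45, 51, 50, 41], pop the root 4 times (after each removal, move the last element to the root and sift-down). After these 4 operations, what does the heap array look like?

extract-min #1 returns 1:
  remove root 1; move last element 41 to root → [41, 8, 19, 28, 20, 30, 29, 42, 36, 53, 45, 51, 50]
  41 vs smaller child 8 at index 1, swap → [8, 41, 19, 28, 20, 30, 29, 42, 36, 53, 45, 51, 50]
  41 vs smaller child 20 at index 4, swap → [8, 20, 19, 28, 41, 30, 29, 42, 36, 53, 45, 51, 50]
extract-min #2 returns 8:
  remove root 8; move last element 50 to root → [50, 20, 19, 28, 41, 30, 29, 42, 36, 53, 45, 51]
  50 vs smaller child 19 at index 2, swap → [19, 20, 50, 28, 41, 30, 29, 42, 36, 53, 45, 51]
  50 vs smaller child 29 at index 6, swap → [19, 20, 29, 28, 41, 30, 50, 42, 36, 53, 45, 51]
extract-min #3 returns 19:
  remove root 19; move last element 51 to root → [51, 20, 29, 28, 41, 30, 50, 42, 36, 53, 45]
  51 vs smaller child 20 at index 1, swap → [20, 51, 29, 28, 41, 30, 50, 42, 36, 53, 45]
  51 vs smaller child 28 at index 3, swap → [20, 28, 29, 51, 41, 30, 50, 42, 36, 53, 45]
  51 vs smaller child 36 at index 8, swap → [20, 28, 29, 36, 41, 30, 50, 42, 51, 53, 45]
extract-min #4 returns 20:
  remove root 20; move last element 45 to root → [45, 28, 29, 36, 41, 30, 50, 42, 51, 53]
  45 vs smaller child 28 at index 1, swap → [28, 45, 29, 36, 41, 30, 50, 42, 51, 53]
  45 vs smaller child 36 at index 3, swap → [28, 36, 29, 45, 41, 30, 50, 42, 51, 53]
  45 vs smaller child 42 at index 7, swap → [28, 36, 29, 42, 41, 30, 50, 45, 51, 53]

[28, 36, 29, 42, 41, 30, 50, 45, 51, 53]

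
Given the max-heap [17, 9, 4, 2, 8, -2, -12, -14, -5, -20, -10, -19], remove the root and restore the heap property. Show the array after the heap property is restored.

remove root 17; move last element -19 to root → [-19, 9, 4, 2, 8, -2, -12, -14, -5, -20, -10]
-19 vs larger child 9 at index 1, swap → [9, -19, 4, 2, 8, -2, -12, -14, -5, -20, -10]
-19 vs larger child 8 at index 4, swap → [9, 8, 4, 2, -19, -2, -12, -14, -5, -20, -10]
-19 vs larger child -10 at index 10, swap → [9, 8, 4, 2, -10, -2, -12, -14, -5, -20, -19]

[9, 8, 4, 2, -10, -2, -12, -14, -5, -20, -19]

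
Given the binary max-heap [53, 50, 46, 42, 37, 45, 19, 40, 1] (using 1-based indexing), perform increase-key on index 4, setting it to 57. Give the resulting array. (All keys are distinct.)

set index 4 from 42 to 57 → [53, 50, 46, 57, 37, 45, 19, 40, 1]
57 > parent 50 at index 2, swap → [53, 57, 46, 50, 37, 45, 19, 40, 1]
57 > parent 53 at index 1, swap → [57, 53, 46, 50, 37, 45, 19, 40, 1]

[57, 53, 46, 50, 37, 45, 19, 40, 1]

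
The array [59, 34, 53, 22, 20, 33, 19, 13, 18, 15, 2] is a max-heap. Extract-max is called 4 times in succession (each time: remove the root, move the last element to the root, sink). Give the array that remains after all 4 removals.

extract-max #1 returns 59:
  remove root 59; move last element 2 to root → [2, 34, 53, 22, 20, 33, 19, 13, 18, 15]
  2 vs larger child 53 at index 2, swap → [53, 34, 2, 22, 20, 33, 19, 13, 18, 15]
  2 vs larger child 33 at index 5, swap → [53, 34, 33, 22, 20, 2, 19, 13, 18, 15]
extract-max #2 returns 53:
  remove root 53; move last element 15 to root → [15, 34, 33, 22, 20, 2, 19, 13, 18]
  15 vs larger child 34 at index 1, swap → [34, 15, 33, 22, 20, 2, 19, 13, 18]
  15 vs larger child 22 at index 3, swap → [34, 22, 33, 15, 20, 2, 19, 13, 18]
  15 vs larger child 18 at index 8, swap → [34, 22, 33, 18, 20, 2, 19, 13, 15]
extract-max #3 returns 34:
  remove root 34; move last element 15 to root → [15, 22, 33, 18, 20, 2, 19, 13]
  15 vs larger child 33 at index 2, swap → [33, 22, 15, 18, 20, 2, 19, 13]
  15 vs larger child 19 at index 6, swap → [33, 22, 19, 18, 20, 2, 15, 13]
extract-max #4 returns 33:
  remove root 33; move last element 13 to root → [13, 22, 19, 18, 20, 2, 15]
  13 vs larger child 22 at index 1, swap → [22, 13, 19, 18, 20, 2, 15]
  13 vs larger child 20 at index 4, swap → [22, 20, 19, 18, 13, 2, 15]

[22, 20, 19, 18, 13, 2, 15]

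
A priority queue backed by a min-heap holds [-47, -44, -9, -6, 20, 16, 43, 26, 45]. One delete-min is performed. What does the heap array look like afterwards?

[-44, -6, -9, 26, 20, 16, 43, 45]

remove root -47; move last element 45 to root → [45, -44, -9, -6, 20, 16, 43, 26]
45 vs smaller child -44 at index 1, swap → [-44, 45, -9, -6, 20, 16, 43, 26]
45 vs smaller child -6 at index 3, swap → [-44, -6, -9, 45, 20, 16, 43, 26]
45 vs only child 26 at index 7, swap → [-44, -6, -9, 26, 20, 16, 43, 45]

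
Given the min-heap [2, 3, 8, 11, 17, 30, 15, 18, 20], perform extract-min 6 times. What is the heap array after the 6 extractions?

[18, 20, 30]

extract-min #1 returns 2:
  remove root 2; move last element 20 to root → [20, 3, 8, 11, 17, 30, 15, 18]
  20 vs smaller child 3 at index 1, swap → [3, 20, 8, 11, 17, 30, 15, 18]
  20 vs smaller child 11 at index 3, swap → [3, 11, 8, 20, 17, 30, 15, 18]
  20 vs only child 18 at index 7, swap → [3, 11, 8, 18, 17, 30, 15, 20]
extract-min #2 returns 3:
  remove root 3; move last element 20 to root → [20, 11, 8, 18, 17, 30, 15]
  20 vs smaller child 8 at index 2, swap → [8, 11, 20, 18, 17, 30, 15]
  20 vs smaller child 15 at index 6, swap → [8, 11, 15, 18, 17, 30, 20]
extract-min #3 returns 8:
  remove root 8; move last element 20 to root → [20, 11, 15, 18, 17, 30]
  20 vs smaller child 11 at index 1, swap → [11, 20, 15, 18, 17, 30]
  20 vs smaller child 17 at index 4, swap → [11, 17, 15, 18, 20, 30]
extract-min #4 returns 11:
  remove root 11; move last element 30 to root → [30, 17, 15, 18, 20]
  30 vs smaller child 15 at index 2, swap → [15, 17, 30, 18, 20]
extract-min #5 returns 15:
  remove root 15; move last element 20 to root → [20, 17, 30, 18]
  20 vs smaller child 17 at index 1, swap → [17, 20, 30, 18]
  20 vs only child 18 at index 3, swap → [17, 18, 30, 20]
extract-min #6 returns 17:
  remove root 17; move last element 20 to root → [20, 18, 30]
  20 vs smaller child 18 at index 1, swap → [18, 20, 30]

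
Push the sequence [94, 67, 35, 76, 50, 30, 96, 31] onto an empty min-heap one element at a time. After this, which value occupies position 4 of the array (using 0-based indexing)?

Insert 94:
  append 94 at index 0 → [94] (no swap needed)
Insert 67:
  append 67 at index 1 → [94, 67]
  67 < parent 94 at index 0, swap → [67, 94]
Insert 35:
  append 35 at index 2 → [67, 94, 35]
  35 < parent 67 at index 0, swap → [35, 94, 67]
Insert 76:
  append 76 at index 3 → [35, 94, 67, 76]
  76 < parent 94 at index 1, swap → [35, 76, 67, 94]
Insert 50:
  append 50 at index 4 → [35, 76, 67, 94, 50]
  50 < parent 76 at index 1, swap → [35, 50, 67, 94, 76]
Insert 30:
  append 30 at index 5 → [35, 50, 67, 94, 76, 30]
  30 < parent 67 at index 2, swap → [35, 50, 30, 94, 76, 67]
  30 < parent 35 at index 0, swap → [30, 50, 35, 94, 76, 67]
Insert 96:
  append 96 at index 6 → [30, 50, 35, 94, 76, 67, 96] (no swap needed)
Insert 31:
  append 31 at index 7 → [30, 50, 35, 94, 76, 67, 96, 31]
  31 < parent 94 at index 3, swap → [30, 50, 35, 31, 76, 67, 96, 94]
  31 < parent 50 at index 1, swap → [30, 31, 35, 50, 76, 67, 96, 94]
resulting array: [30, 31, 35, 50, 76, 67, 96, 94]

76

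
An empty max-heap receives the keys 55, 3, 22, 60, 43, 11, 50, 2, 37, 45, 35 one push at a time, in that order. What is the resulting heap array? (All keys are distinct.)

Insert 55:
  append 55 at index 0 → [55] (no swap needed)
Insert 3:
  append 3 at index 1 → [55, 3] (no swap needed)
Insert 22:
  append 22 at index 2 → [55, 3, 22] (no swap needed)
Insert 60:
  append 60 at index 3 → [55, 3, 22, 60]
  60 > parent 3 at index 1, swap → [55, 60, 22, 3]
  60 > parent 55 at index 0, swap → [60, 55, 22, 3]
Insert 43:
  append 43 at index 4 → [60, 55, 22, 3, 43] (no swap needed)
Insert 11:
  append 11 at index 5 → [60, 55, 22, 3, 43, 11] (no swap needed)
Insert 50:
  append 50 at index 6 → [60, 55, 22, 3, 43, 11, 50]
  50 > parent 22 at index 2, swap → [60, 55, 50, 3, 43, 11, 22]
Insert 2:
  append 2 at index 7 → [60, 55, 50, 3, 43, 11, 22, 2] (no swap needed)
Insert 37:
  append 37 at index 8 → [60, 55, 50, 3, 43, 11, 22, 2, 37]
  37 > parent 3 at index 3, swap → [60, 55, 50, 37, 43, 11, 22, 2, 3]
Insert 45:
  append 45 at index 9 → [60, 55, 50, 37, 43, 11, 22, 2, 3, 45]
  45 > parent 43 at index 4, swap → [60, 55, 50, 37, 45, 11, 22, 2, 3, 43]
Insert 35:
  append 35 at index 10 → [60, 55, 50, 37, 45, 11, 22, 2, 3, 43, 35] (no swap needed)

[60, 55, 50, 37, 45, 11, 22, 2, 3, 43, 35]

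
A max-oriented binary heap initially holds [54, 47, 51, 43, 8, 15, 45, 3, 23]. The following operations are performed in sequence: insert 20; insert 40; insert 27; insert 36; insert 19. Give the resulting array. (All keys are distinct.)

insert 20:
  append 20 at index 9 → [54, 47, 51, 43, 8, 15, 45, 3, 23, 20]
  20 > parent 8 at index 4, swap → [54, 47, 51, 43, 20, 15, 45, 3, 23, 8]
insert 40:
  append 40 at index 10 → [54, 47, 51, 43, 20, 15, 45, 3, 23, 8, 40]
  40 > parent 20 at index 4, swap → [54, 47, 51, 43, 40, 15, 45, 3, 23, 8, 20]
insert 27:
  append 27 at index 11 → [54, 47, 51, 43, 40, 15, 45, 3, 23, 8, 20, 27]
  27 > parent 15 at index 5, swap → [54, 47, 51, 43, 40, 27, 45, 3, 23, 8, 20, 15]
insert 36:
  append 36 at index 12 → [54, 47, 51, 43, 40, 27, 45, 3, 23, 8, 20, 15, 36]
  36 > parent 27 at index 5, swap → [54, 47, 51, 43, 40, 36, 45, 3, 23, 8, 20, 15, 27]
insert 19:
  append 19 at index 13 → [54, 47, 51, 43, 40, 36, 45, 3, 23, 8, 20, 15, 27, 19] (no swap needed)

[54, 47, 51, 43, 40, 36, 45, 3, 23, 8, 20, 15, 27, 19]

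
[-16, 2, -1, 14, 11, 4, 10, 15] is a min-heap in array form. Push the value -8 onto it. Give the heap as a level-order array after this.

append -8 at index 8 → [-16, 2, -1, 14, 11, 4, 10, 15, -8]
-8 < parent 14 at index 3, swap → [-16, 2, -1, -8, 11, 4, 10, 15, 14]
-8 < parent 2 at index 1, swap → [-16, -8, -1, 2, 11, 4, 10, 15, 14]

[-16, -8, -1, 2, 11, 4, 10, 15, 14]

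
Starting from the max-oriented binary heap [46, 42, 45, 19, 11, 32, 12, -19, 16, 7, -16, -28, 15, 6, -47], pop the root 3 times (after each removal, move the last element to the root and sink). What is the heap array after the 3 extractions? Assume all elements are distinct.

[32, 19, 15, 16, 11, -28, 12, -19, 6, 7, -16, -47]

extract-max #1 returns 46:
  remove root 46; move last element -47 to root → [-47, 42, 45, 19, 11, 32, 12, -19, 16, 7, -16, -28, 15, 6]
  -47 vs larger child 45 at index 2, swap → [45, 42, -47, 19, 11, 32, 12, -19, 16, 7, -16, -28, 15, 6]
  -47 vs larger child 32 at index 5, swap → [45, 42, 32, 19, 11, -47, 12, -19, 16, 7, -16, -28, 15, 6]
  -47 vs larger child 15 at index 12, swap → [45, 42, 32, 19, 11, 15, 12, -19, 16, 7, -16, -28, -47, 6]
extract-max #2 returns 45:
  remove root 45; move last element 6 to root → [6, 42, 32, 19, 11, 15, 12, -19, 16, 7, -16, -28, -47]
  6 vs larger child 42 at index 1, swap → [42, 6, 32, 19, 11, 15, 12, -19, 16, 7, -16, -28, -47]
  6 vs larger child 19 at index 3, swap → [42, 19, 32, 6, 11, 15, 12, -19, 16, 7, -16, -28, -47]
  6 vs larger child 16 at index 8, swap → [42, 19, 32, 16, 11, 15, 12, -19, 6, 7, -16, -28, -47]
extract-max #3 returns 42:
  remove root 42; move last element -47 to root → [-47, 19, 32, 16, 11, 15, 12, -19, 6, 7, -16, -28]
  -47 vs larger child 32 at index 2, swap → [32, 19, -47, 16, 11, 15, 12, -19, 6, 7, -16, -28]
  -47 vs larger child 15 at index 5, swap → [32, 19, 15, 16, 11, -47, 12, -19, 6, 7, -16, -28]
  -47 vs only child -28 at index 11, swap → [32, 19, 15, 16, 11, -28, 12, -19, 6, 7, -16, -47]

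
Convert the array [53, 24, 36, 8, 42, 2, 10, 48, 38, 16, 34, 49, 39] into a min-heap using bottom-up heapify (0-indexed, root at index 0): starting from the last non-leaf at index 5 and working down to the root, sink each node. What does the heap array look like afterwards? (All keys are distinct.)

[2, 8, 10, 24, 16, 36, 53, 48, 38, 42, 34, 49, 39]

sift down from index 5: already satisfies heap property
sift down from index 4:
  42 vs smaller child 16 at index 9, swap → [53, 24, 36, 8, 16, 2, 10, 48, 38, 42, 34, 49, 39]
sift down from index 3: already satisfies heap property
sift down from index 2:
  36 vs smaller child 2 at index 5, swap → [53, 24, 2, 8, 16, 36, 10, 48, 38, 42, 34, 49, 39]
sift down from index 1:
  24 vs smaller child 8 at index 3, swap → [53, 8, 2, 24, 16, 36, 10, 48, 38, 42, 34, 49, 39]
sift down from index 0:
  53 vs smaller child 2 at index 2, swap → [2, 8, 53, 24, 16, 36, 10, 48, 38, 42, 34, 49, 39]
  53 vs smaller child 10 at index 6, swap → [2, 8, 10, 24, 16, 36, 53, 48, 38, 42, 34, 49, 39]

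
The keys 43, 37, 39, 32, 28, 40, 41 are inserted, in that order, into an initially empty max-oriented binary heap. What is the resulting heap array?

[43, 37, 41, 32, 28, 39, 40]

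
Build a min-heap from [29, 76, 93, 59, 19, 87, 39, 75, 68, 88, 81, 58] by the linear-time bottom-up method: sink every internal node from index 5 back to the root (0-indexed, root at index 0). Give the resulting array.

[19, 29, 39, 59, 76, 58, 93, 75, 68, 88, 81, 87]

sift down from index 5:
  87 vs only child 58 at index 11, swap → [29, 76, 93, 59, 19, 58, 39, 75, 68, 88, 81, 87]
sift down from index 4: already satisfies heap property
sift down from index 3: already satisfies heap property
sift down from index 2:
  93 vs smaller child 39 at index 6, swap → [29, 76, 39, 59, 19, 58, 93, 75, 68, 88, 81, 87]
sift down from index 1:
  76 vs smaller child 19 at index 4, swap → [29, 19, 39, 59, 76, 58, 93, 75, 68, 88, 81, 87]
sift down from index 0:
  29 vs smaller child 19 at index 1, swap → [19, 29, 39, 59, 76, 58, 93, 75, 68, 88, 81, 87]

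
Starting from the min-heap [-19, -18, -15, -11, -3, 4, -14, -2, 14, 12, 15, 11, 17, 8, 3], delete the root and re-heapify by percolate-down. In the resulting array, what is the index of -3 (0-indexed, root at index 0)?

remove root -19; move last element 3 to root → [3, -18, -15, -11, -3, 4, -14, -2, 14, 12, 15, 11, 17, 8]
3 vs smaller child -18 at index 1, swap → [-18, 3, -15, -11, -3, 4, -14, -2, 14, 12, 15, 11, 17, 8]
3 vs smaller child -11 at index 3, swap → [-18, -11, -15, 3, -3, 4, -14, -2, 14, 12, 15, 11, 17, 8]
3 vs smaller child -2 at index 7, swap → [-18, -11, -15, -2, -3, 4, -14, 3, 14, 12, 15, 11, 17, 8]
resulting array: [-18, -11, -15, -2, -3, 4, -14, 3, 14, 12, 15, 11, 17, 8]

4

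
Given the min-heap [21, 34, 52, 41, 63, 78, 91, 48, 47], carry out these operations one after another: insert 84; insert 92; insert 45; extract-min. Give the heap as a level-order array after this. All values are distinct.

insert 84:
  append 84 at index 9 → [21, 34, 52, 41, 63, 78, 91, 48, 47, 84] (no swap needed)
insert 92:
  append 92 at index 10 → [21, 34, 52, 41, 63, 78, 91, 48, 47, 84, 92] (no swap needed)
insert 45:
  append 45 at index 11 → [21, 34, 52, 41, 63, 78, 91, 48, 47, 84, 92, 45]
  45 < parent 78 at index 5, swap → [21, 34, 52, 41, 63, 45, 91, 48, 47, 84, 92, 78]
  45 < parent 52 at index 2, swap → [21, 34, 45, 41, 63, 52, 91, 48, 47, 84, 92, 78]
extract-min → returns 21:
  remove root 21; move last element 78 to root → [78, 34, 45, 41, 63, 52, 91, 48, 47, 84, 92]
  78 vs smaller child 34 at index 1, swap → [34, 78, 45, 41, 63, 52, 91, 48, 47, 84, 92]
  78 vs smaller child 41 at index 3, swap → [34, 41, 45, 78, 63, 52, 91, 48, 47, 84, 92]
  78 vs smaller child 47 at index 8, swap → [34, 41, 45, 47, 63, 52, 91, 48, 78, 84, 92]

[34, 41, 45, 47, 63, 52, 91, 48, 78, 84, 92]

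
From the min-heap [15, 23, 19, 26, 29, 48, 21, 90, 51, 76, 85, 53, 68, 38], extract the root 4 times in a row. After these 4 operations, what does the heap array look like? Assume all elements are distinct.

extract-min #1 returns 15:
  remove root 15; move last element 38 to root → [38, 23, 19, 26, 29, 48, 21, 90, 51, 76, 85, 53, 68]
  38 vs smaller child 19 at index 2, swap → [19, 23, 38, 26, 29, 48, 21, 90, 51, 76, 85, 53, 68]
  38 vs smaller child 21 at index 6, swap → [19, 23, 21, 26, 29, 48, 38, 90, 51, 76, 85, 53, 68]
extract-min #2 returns 19:
  remove root 19; move last element 68 to root → [68, 23, 21, 26, 29, 48, 38, 90, 51, 76, 85, 53]
  68 vs smaller child 21 at index 2, swap → [21, 23, 68, 26, 29, 48, 38, 90, 51, 76, 85, 53]
  68 vs smaller child 38 at index 6, swap → [21, 23, 38, 26, 29, 48, 68, 90, 51, 76, 85, 53]
extract-min #3 returns 21:
  remove root 21; move last element 53 to root → [53, 23, 38, 26, 29, 48, 68, 90, 51, 76, 85]
  53 vs smaller child 23 at index 1, swap → [23, 53, 38, 26, 29, 48, 68, 90, 51, 76, 85]
  53 vs smaller child 26 at index 3, swap → [23, 26, 38, 53, 29, 48, 68, 90, 51, 76, 85]
  53 vs smaller child 51 at index 8, swap → [23, 26, 38, 51, 29, 48, 68, 90, 53, 76, 85]
extract-min #4 returns 23:
  remove root 23; move last element 85 to root → [85, 26, 38, 51, 29, 48, 68, 90, 53, 76]
  85 vs smaller child 26 at index 1, swap → [26, 85, 38, 51, 29, 48, 68, 90, 53, 76]
  85 vs smaller child 29 at index 4, swap → [26, 29, 38, 51, 85, 48, 68, 90, 53, 76]
  85 vs only child 76 at index 9, swap → [26, 29, 38, 51, 76, 48, 68, 90, 53, 85]

[26, 29, 38, 51, 76, 48, 68, 90, 53, 85]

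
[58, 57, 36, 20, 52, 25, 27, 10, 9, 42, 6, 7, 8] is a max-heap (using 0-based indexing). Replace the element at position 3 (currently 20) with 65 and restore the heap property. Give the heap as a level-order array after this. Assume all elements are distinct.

[65, 58, 36, 57, 52, 25, 27, 10, 9, 42, 6, 7, 8]

set index 3 from 20 to 65 → [58, 57, 36, 65, 52, 25, 27, 10, 9, 42, 6, 7, 8]
65 > parent 57 at index 1, swap → [58, 65, 36, 57, 52, 25, 27, 10, 9, 42, 6, 7, 8]
65 > parent 58 at index 0, swap → [65, 58, 36, 57, 52, 25, 27, 10, 9, 42, 6, 7, 8]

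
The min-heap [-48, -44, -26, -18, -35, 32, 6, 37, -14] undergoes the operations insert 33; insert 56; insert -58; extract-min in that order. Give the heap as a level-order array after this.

[-48, -44, -26, -18, -35, 32, 6, 37, -14, 33, 56]

insert 33:
  append 33 at index 9 → [-48, -44, -26, -18, -35, 32, 6, 37, -14, 33] (no swap needed)
insert 56:
  append 56 at index 10 → [-48, -44, -26, -18, -35, 32, 6, 37, -14, 33, 56] (no swap needed)
insert -58:
  append -58 at index 11 → [-48, -44, -26, -18, -35, 32, 6, 37, -14, 33, 56, -58]
  -58 < parent 32 at index 5, swap → [-48, -44, -26, -18, -35, -58, 6, 37, -14, 33, 56, 32]
  -58 < parent -26 at index 2, swap → [-48, -44, -58, -18, -35, -26, 6, 37, -14, 33, 56, 32]
  -58 < parent -48 at index 0, swap → [-58, -44, -48, -18, -35, -26, 6, 37, -14, 33, 56, 32]
extract-min → returns -58:
  remove root -58; move last element 32 to root → [32, -44, -48, -18, -35, -26, 6, 37, -14, 33, 56]
  32 vs smaller child -48 at index 2, swap → [-48, -44, 32, -18, -35, -26, 6, 37, -14, 33, 56]
  32 vs smaller child -26 at index 5, swap → [-48, -44, -26, -18, -35, 32, 6, 37, -14, 33, 56]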